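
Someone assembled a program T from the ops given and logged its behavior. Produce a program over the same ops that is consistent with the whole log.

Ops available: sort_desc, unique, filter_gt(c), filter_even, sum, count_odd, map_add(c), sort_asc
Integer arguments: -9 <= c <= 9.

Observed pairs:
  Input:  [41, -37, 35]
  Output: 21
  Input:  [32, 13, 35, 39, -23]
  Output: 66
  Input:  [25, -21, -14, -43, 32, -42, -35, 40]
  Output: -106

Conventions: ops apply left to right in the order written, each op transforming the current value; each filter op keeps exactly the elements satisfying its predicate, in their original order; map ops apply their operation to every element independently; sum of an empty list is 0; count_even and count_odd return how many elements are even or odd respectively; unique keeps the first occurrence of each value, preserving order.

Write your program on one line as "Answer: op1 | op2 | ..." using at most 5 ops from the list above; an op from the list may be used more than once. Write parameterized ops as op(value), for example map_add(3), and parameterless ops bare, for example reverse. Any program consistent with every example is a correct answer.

sort_asc | map_add(-1) | map_add(-5) | sum

Check, running the answer program on each example:
  [41, -37, 35] -> [-37, 35, 41] -> [-38, 34, 40] -> [-43, 29, 35] -> 21
  [32, 13, 35, 39, -23] -> [-23, 13, 32, 35, 39] -> [-24, 12, 31, 34, 38] -> [-29, 7, 26, 29, 33] -> 66
  [25, -21, -14, -43, 32, -42, -35, 40] -> [-43, -42, -35, -21, -14, 25, 32, 40] -> [-44, -43, -36, -22, -15, 24, 31, 39] -> [-49, -48, -41, -27, -20, 19, 26, 34] -> -106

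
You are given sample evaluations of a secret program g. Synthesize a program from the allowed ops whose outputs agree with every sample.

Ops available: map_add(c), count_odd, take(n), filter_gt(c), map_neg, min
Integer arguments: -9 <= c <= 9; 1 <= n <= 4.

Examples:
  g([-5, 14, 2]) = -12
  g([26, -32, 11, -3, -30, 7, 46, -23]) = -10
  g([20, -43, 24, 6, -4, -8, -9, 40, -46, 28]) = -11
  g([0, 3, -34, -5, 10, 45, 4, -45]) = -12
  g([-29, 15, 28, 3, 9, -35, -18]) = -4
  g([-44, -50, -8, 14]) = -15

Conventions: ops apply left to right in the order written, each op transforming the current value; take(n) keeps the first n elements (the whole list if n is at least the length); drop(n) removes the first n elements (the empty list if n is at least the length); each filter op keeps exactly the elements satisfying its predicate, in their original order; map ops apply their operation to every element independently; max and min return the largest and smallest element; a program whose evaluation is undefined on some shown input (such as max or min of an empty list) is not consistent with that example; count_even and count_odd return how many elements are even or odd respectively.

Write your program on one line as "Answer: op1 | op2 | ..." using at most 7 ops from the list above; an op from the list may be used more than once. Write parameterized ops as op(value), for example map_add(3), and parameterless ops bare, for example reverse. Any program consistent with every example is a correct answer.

filter_gt(-9) | map_neg | take(4) | map_neg | map_add(-7) | min

Check, running the answer program on each example:
  [-5, 14, 2] -> [-5, 14, 2] -> [5, -14, -2] -> [5, -14, -2] -> [-5, 14, 2] -> [-12, 7, -5] -> -12
  [26, -32, 11, -3, -30, 7, 46, -23] -> [26, 11, -3, 7, 46] -> [-26, -11, 3, -7, -46] -> [-26, -11, 3, -7] -> [26, 11, -3, 7] -> [19, 4, -10, 0] -> -10
  [20, -43, 24, 6, -4, -8, -9, 40, -46, 28] -> [20, 24, 6, -4, -8, 40, 28] -> [-20, -24, -6, 4, 8, -40, -28] -> [-20, -24, -6, 4] -> [20, 24, 6, -4] -> [13, 17, -1, -11] -> -11
  [0, 3, -34, -5, 10, 45, 4, -45] -> [0, 3, -5, 10, 45, 4] -> [0, -3, 5, -10, -45, -4] -> [0, -3, 5, -10] -> [0, 3, -5, 10] -> [-7, -4, -12, 3] -> -12
  [-29, 15, 28, 3, 9, -35, -18] -> [15, 28, 3, 9] -> [-15, -28, -3, -9] -> [-15, -28, -3, -9] -> [15, 28, 3, 9] -> [8, 21, -4, 2] -> -4
  [-44, -50, -8, 14] -> [-8, 14] -> [8, -14] -> [8, -14] -> [-8, 14] -> [-15, 7] -> -15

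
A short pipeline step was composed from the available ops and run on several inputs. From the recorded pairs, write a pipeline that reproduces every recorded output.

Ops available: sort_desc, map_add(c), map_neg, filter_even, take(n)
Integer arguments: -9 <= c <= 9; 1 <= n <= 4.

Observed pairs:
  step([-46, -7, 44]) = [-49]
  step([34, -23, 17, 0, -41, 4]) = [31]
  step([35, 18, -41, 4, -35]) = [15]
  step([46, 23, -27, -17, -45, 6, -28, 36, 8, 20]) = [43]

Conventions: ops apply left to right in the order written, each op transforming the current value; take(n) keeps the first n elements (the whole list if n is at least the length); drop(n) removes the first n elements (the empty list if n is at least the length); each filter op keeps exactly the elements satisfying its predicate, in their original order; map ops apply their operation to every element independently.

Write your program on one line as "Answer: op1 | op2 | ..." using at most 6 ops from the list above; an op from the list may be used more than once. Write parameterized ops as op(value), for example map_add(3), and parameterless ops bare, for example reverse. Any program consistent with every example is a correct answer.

map_neg | filter_even | take(2) | take(1) | map_neg | map_add(-3)

Check, running the answer program on each example:
  [-46, -7, 44] -> [46, 7, -44] -> [46, -44] -> [46, -44] -> [46] -> [-46] -> [-49]
  [34, -23, 17, 0, -41, 4] -> [-34, 23, -17, 0, 41, -4] -> [-34, 0, -4] -> [-34, 0] -> [-34] -> [34] -> [31]
  [35, 18, -41, 4, -35] -> [-35, -18, 41, -4, 35] -> [-18, -4] -> [-18, -4] -> [-18] -> [18] -> [15]
  [46, 23, -27, -17, -45, 6, -28, 36, 8, 20] -> [-46, -23, 27, 17, 45, -6, 28, -36, -8, -20] -> [-46, -6, 28, -36, -8, -20] -> [-46, -6] -> [-46] -> [46] -> [43]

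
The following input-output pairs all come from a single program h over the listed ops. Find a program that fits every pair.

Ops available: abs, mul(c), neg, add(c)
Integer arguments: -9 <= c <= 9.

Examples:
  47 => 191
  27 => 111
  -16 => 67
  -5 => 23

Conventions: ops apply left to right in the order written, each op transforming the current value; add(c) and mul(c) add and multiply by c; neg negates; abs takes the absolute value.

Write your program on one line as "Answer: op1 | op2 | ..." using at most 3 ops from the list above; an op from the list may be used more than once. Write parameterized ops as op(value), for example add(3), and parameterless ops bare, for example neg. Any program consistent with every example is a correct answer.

mul(-4) | abs | add(3)

Check, running the answer program on each example:
  47 -> -188 -> 188 -> 191
  27 -> -108 -> 108 -> 111
  -16 -> 64 -> 64 -> 67
  -5 -> 20 -> 20 -> 23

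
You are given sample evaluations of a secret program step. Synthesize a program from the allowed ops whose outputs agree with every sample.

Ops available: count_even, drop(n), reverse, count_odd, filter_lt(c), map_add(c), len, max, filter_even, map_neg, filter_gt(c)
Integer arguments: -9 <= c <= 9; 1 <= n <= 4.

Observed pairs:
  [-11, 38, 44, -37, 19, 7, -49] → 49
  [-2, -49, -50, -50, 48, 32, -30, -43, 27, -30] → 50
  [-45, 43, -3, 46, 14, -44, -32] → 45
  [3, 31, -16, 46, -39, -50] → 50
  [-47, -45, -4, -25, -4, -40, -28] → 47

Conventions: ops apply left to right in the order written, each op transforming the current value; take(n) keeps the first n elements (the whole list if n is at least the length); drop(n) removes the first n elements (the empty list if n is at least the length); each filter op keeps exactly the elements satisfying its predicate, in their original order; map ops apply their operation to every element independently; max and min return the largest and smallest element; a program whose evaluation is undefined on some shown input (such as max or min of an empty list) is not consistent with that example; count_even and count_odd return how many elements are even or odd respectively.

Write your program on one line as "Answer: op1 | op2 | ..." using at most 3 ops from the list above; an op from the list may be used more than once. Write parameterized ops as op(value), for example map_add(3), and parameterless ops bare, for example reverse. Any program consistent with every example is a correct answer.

map_neg | max

Check, running the answer program on each example:
  [-11, 38, 44, -37, 19, 7, -49] -> [11, -38, -44, 37, -19, -7, 49] -> 49
  [-2, -49, -50, -50, 48, 32, -30, -43, 27, -30] -> [2, 49, 50, 50, -48, -32, 30, 43, -27, 30] -> 50
  [-45, 43, -3, 46, 14, -44, -32] -> [45, -43, 3, -46, -14, 44, 32] -> 45
  [3, 31, -16, 46, -39, -50] -> [-3, -31, 16, -46, 39, 50] -> 50
  [-47, -45, -4, -25, -4, -40, -28] -> [47, 45, 4, 25, 4, 40, 28] -> 47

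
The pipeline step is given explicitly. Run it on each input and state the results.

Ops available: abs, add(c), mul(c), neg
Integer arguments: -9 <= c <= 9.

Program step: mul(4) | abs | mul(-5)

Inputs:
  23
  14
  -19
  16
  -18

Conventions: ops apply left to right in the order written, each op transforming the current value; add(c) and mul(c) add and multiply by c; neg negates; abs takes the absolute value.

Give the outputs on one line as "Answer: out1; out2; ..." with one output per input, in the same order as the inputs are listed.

-460; -280; -380; -320; -360

Execution, op by op:
  23 -> 92 -> 92 -> -460
  14 -> 56 -> 56 -> -280
  -19 -> -76 -> 76 -> -380
  16 -> 64 -> 64 -> -320
  -18 -> -72 -> 72 -> -360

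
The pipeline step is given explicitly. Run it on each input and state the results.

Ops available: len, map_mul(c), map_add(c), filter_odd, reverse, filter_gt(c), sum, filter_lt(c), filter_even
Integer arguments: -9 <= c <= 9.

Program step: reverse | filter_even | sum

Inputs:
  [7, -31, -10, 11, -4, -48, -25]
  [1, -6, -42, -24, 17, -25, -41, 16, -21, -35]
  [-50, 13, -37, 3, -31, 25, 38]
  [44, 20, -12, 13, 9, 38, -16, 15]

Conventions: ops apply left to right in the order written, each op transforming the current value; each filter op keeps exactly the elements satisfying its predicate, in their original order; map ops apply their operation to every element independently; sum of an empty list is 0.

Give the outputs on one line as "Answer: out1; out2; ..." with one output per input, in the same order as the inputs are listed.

-62; -56; -12; 74

Execution, op by op:
  [7, -31, -10, 11, -4, -48, -25] -> [-25, -48, -4, 11, -10, -31, 7] -> [-48, -4, -10] -> -62
  [1, -6, -42, -24, 17, -25, -41, 16, -21, -35] -> [-35, -21, 16, -41, -25, 17, -24, -42, -6, 1] -> [16, -24, -42, -6] -> -56
  [-50, 13, -37, 3, -31, 25, 38] -> [38, 25, -31, 3, -37, 13, -50] -> [38, -50] -> -12
  [44, 20, -12, 13, 9, 38, -16, 15] -> [15, -16, 38, 9, 13, -12, 20, 44] -> [-16, 38, -12, 20, 44] -> 74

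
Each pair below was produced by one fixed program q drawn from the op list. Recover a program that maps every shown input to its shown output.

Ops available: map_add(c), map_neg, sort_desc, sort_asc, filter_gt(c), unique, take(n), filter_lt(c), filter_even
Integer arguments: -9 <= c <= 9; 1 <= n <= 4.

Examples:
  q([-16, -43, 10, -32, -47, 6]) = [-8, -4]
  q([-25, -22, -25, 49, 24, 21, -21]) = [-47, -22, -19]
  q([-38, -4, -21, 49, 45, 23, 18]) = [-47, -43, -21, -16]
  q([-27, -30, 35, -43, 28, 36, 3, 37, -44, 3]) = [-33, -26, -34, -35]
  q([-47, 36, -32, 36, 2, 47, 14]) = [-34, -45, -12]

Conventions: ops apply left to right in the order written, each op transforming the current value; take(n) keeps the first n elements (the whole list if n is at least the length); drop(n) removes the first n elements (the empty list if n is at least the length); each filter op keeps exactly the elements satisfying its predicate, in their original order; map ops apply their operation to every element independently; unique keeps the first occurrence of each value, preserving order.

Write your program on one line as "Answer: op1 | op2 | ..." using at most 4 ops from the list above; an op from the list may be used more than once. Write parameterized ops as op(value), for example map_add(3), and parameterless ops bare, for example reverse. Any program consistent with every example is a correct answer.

map_add(-2) | map_neg | filter_lt(-2) | unique

Check, running the answer program on each example:
  [-16, -43, 10, -32, -47, 6] -> [-18, -45, 8, -34, -49, 4] -> [18, 45, -8, 34, 49, -4] -> [-8, -4] -> [-8, -4]
  [-25, -22, -25, 49, 24, 21, -21] -> [-27, -24, -27, 47, 22, 19, -23] -> [27, 24, 27, -47, -22, -19, 23] -> [-47, -22, -19] -> [-47, -22, -19]
  [-38, -4, -21, 49, 45, 23, 18] -> [-40, -6, -23, 47, 43, 21, 16] -> [40, 6, 23, -47, -43, -21, -16] -> [-47, -43, -21, -16] -> [-47, -43, -21, -16]
  [-27, -30, 35, -43, 28, 36, 3, 37, -44, 3] -> [-29, -32, 33, -45, 26, 34, 1, 35, -46, 1] -> [29, 32, -33, 45, -26, -34, -1, -35, 46, -1] -> [-33, -26, -34, -35] -> [-33, -26, -34, -35]
  [-47, 36, -32, 36, 2, 47, 14] -> [-49, 34, -34, 34, 0, 45, 12] -> [49, -34, 34, -34, 0, -45, -12] -> [-34, -34, -45, -12] -> [-34, -45, -12]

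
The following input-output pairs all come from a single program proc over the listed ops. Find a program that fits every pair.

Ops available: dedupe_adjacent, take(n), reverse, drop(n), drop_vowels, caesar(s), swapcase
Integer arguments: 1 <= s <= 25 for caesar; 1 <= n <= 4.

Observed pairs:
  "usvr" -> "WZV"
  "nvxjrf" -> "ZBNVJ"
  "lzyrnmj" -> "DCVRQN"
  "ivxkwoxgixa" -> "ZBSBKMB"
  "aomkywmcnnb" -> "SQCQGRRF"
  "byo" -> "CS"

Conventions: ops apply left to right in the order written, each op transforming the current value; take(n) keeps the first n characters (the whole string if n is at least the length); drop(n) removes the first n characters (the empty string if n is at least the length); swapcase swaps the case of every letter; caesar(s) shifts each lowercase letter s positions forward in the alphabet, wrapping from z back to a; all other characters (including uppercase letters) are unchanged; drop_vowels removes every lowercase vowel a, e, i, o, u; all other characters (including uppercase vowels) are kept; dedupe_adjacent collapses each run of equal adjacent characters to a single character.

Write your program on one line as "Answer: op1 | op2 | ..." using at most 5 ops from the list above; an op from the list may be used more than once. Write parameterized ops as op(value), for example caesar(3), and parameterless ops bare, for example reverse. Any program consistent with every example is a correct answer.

caesar(4) | drop(1) | drop_vowels | swapcase

Check, running the answer program on each example:
  "usvr" -> "ywzv" -> "wzv" -> "wzv" -> "WZV"
  "nvxjrf" -> "rzbnvj" -> "zbnvj" -> "zbnvj" -> "ZBNVJ"
  "lzyrnmj" -> "pdcvrqn" -> "dcvrqn" -> "dcvrqn" -> "DCVRQN"
  "ivxkwoxgixa" -> "mzboasbkmbe" -> "zboasbkmbe" -> "zbsbkmb" -> "ZBSBKMB"
  "aomkywmcnnb" -> "esqocaqgrrf" -> "sqocaqgrrf" -> "sqcqgrrf" -> "SQCQGRRF"
  "byo" -> "fcs" -> "cs" -> "cs" -> "CS"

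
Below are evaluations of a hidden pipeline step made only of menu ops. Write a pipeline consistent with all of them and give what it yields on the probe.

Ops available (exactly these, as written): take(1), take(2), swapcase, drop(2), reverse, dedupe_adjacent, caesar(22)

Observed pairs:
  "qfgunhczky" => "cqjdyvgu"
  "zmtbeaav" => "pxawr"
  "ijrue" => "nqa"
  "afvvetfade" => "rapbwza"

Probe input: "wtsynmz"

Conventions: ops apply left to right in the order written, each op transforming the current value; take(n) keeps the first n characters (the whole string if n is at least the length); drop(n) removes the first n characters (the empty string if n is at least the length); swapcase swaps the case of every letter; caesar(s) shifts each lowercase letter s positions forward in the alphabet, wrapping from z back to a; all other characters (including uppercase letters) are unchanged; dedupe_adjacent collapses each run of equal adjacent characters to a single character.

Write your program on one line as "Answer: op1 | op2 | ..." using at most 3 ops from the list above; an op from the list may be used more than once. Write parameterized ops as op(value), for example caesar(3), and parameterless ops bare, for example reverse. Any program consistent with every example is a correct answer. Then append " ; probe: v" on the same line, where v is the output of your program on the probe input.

caesar(22) | dedupe_adjacent | drop(2) ; probe: "oujiv"

Check, running the answer program on each example:
  "qfgunhczky" -> "mbcqjdyvgu" -> "mbcqjdyvgu" -> "cqjdyvgu"
  "zmtbeaav" -> "vipxawwr" -> "vipxawr" -> "pxawr"
  "ijrue" -> "efnqa" -> "efnqa" -> "nqa"
  "afvvetfade" -> "wbrrapbwza" -> "wbrapbwza" -> "rapbwza"
  probe: "wtsynmz" -> "spoujiv" -> "spoujiv" -> "oujiv"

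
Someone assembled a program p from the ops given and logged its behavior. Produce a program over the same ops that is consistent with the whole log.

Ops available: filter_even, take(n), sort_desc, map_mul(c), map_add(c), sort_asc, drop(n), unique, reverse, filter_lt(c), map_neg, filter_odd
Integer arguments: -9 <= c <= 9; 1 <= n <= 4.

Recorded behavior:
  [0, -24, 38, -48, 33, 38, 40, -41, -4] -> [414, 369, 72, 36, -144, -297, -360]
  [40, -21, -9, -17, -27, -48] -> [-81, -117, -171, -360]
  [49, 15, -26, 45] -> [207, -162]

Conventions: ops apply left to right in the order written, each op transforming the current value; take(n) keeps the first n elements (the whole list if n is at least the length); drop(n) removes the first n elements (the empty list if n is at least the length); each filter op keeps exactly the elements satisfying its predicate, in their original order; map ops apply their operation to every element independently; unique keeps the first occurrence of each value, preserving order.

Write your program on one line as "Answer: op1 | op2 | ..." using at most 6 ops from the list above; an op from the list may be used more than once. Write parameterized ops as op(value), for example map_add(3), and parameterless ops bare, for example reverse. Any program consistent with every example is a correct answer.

map_neg | sort_asc | map_add(-8) | map_mul(-9) | drop(2)

Check, running the answer program on each example:
  [0, -24, 38, -48, 33, 38, 40, -41, -4] -> [0, 24, -38, 48, -33, -38, -40, 41, 4] -> [-40, -38, -38, -33, 0, 4, 24, 41, 48] -> [-48, -46, -46, -41, -8, -4, 16, 33, 40] -> [432, 414, 414, 369, 72, 36, -144, -297, -360] -> [414, 369, 72, 36, -144, -297, -360]
  [40, -21, -9, -17, -27, -48] -> [-40, 21, 9, 17, 27, 48] -> [-40, 9, 17, 21, 27, 48] -> [-48, 1, 9, 13, 19, 40] -> [432, -9, -81, -117, -171, -360] -> [-81, -117, -171, -360]
  [49, 15, -26, 45] -> [-49, -15, 26, -45] -> [-49, -45, -15, 26] -> [-57, -53, -23, 18] -> [513, 477, 207, -162] -> [207, -162]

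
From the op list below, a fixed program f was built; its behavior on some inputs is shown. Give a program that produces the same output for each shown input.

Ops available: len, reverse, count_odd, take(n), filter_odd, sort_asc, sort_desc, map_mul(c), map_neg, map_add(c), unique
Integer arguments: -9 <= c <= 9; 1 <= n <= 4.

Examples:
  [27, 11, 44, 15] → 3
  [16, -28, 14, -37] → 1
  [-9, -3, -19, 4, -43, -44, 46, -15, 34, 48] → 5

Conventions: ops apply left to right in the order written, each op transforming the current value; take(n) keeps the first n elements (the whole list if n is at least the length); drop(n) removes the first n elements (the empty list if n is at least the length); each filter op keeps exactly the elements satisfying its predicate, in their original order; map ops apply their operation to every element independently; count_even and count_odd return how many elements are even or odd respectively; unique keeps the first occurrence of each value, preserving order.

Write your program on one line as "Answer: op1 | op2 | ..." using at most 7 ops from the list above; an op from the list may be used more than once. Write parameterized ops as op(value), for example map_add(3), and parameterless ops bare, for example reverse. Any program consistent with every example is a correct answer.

reverse | filter_odd | map_mul(7) | sort_desc | map_add(5) | len

Check, running the answer program on each example:
  [27, 11, 44, 15] -> [15, 44, 11, 27] -> [15, 11, 27] -> [105, 77, 189] -> [189, 105, 77] -> [194, 110, 82] -> 3
  [16, -28, 14, -37] -> [-37, 14, -28, 16] -> [-37] -> [-259] -> [-259] -> [-254] -> 1
  [-9, -3, -19, 4, -43, -44, 46, -15, 34, 48] -> [48, 34, -15, 46, -44, -43, 4, -19, -3, -9] -> [-15, -43, -19, -3, -9] -> [-105, -301, -133, -21, -63] -> [-21, -63, -105, -133, -301] -> [-16, -58, -100, -128, -296] -> 5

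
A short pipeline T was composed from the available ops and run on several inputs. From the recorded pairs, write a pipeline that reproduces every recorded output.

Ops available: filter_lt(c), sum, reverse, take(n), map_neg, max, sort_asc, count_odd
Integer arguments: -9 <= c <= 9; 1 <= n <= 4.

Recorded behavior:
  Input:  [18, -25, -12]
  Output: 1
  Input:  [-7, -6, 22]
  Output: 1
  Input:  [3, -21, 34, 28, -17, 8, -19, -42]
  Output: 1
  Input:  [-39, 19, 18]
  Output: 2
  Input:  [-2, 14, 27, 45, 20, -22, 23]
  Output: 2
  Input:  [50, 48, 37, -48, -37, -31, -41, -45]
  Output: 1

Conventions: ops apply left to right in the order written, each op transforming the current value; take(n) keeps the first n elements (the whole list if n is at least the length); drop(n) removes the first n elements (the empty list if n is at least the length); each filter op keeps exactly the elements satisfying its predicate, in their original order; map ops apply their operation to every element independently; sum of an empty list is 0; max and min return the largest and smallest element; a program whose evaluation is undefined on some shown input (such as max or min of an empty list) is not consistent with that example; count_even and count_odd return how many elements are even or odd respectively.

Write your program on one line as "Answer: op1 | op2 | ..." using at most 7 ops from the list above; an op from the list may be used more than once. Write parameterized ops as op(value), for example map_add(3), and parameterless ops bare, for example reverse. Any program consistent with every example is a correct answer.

take(4) | reverse | sort_asc | reverse | take(3) | count_odd

Check, running the answer program on each example:
  [18, -25, -12] -> [18, -25, -12] -> [-12, -25, 18] -> [-25, -12, 18] -> [18, -12, -25] -> [18, -12, -25] -> 1
  [-7, -6, 22] -> [-7, -6, 22] -> [22, -6, -7] -> [-7, -6, 22] -> [22, -6, -7] -> [22, -6, -7] -> 1
  [3, -21, 34, 28, -17, 8, -19, -42] -> [3, -21, 34, 28] -> [28, 34, -21, 3] -> [-21, 3, 28, 34] -> [34, 28, 3, -21] -> [34, 28, 3] -> 1
  [-39, 19, 18] -> [-39, 19, 18] -> [18, 19, -39] -> [-39, 18, 19] -> [19, 18, -39] -> [19, 18, -39] -> 2
  [-2, 14, 27, 45, 20, -22, 23] -> [-2, 14, 27, 45] -> [45, 27, 14, -2] -> [-2, 14, 27, 45] -> [45, 27, 14, -2] -> [45, 27, 14] -> 2
  [50, 48, 37, -48, -37, -31, -41, -45] -> [50, 48, 37, -48] -> [-48, 37, 48, 50] -> [-48, 37, 48, 50] -> [50, 48, 37, -48] -> [50, 48, 37] -> 1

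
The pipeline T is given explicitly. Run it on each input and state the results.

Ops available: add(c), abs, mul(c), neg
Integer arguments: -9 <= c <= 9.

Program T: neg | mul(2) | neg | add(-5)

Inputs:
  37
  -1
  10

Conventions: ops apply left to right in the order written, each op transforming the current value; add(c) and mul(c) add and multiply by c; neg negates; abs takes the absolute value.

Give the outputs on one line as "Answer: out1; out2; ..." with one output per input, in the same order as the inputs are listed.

Execution, op by op:
  37 -> -37 -> -74 -> 74 -> 69
  -1 -> 1 -> 2 -> -2 -> -7
  10 -> -10 -> -20 -> 20 -> 15

69; -7; 15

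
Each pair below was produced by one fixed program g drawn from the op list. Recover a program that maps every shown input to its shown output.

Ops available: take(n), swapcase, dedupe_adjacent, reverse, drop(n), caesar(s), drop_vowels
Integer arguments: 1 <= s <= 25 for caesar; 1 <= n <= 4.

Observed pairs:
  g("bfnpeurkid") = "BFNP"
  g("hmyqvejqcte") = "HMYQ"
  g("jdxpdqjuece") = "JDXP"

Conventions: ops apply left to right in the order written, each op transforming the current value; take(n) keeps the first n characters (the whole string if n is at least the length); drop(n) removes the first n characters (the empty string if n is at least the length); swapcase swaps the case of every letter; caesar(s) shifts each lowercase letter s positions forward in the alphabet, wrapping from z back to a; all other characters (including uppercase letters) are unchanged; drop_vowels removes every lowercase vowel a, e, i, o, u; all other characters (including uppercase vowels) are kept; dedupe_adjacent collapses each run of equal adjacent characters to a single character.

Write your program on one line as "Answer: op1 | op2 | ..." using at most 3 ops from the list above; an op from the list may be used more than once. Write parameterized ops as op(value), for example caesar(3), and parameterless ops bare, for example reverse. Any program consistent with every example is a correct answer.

take(4) | swapcase

Check, running the answer program on each example:
  "bfnpeurkid" -> "bfnp" -> "BFNP"
  "hmyqvejqcte" -> "hmyq" -> "HMYQ"
  "jdxpdqjuece" -> "jdxp" -> "JDXP"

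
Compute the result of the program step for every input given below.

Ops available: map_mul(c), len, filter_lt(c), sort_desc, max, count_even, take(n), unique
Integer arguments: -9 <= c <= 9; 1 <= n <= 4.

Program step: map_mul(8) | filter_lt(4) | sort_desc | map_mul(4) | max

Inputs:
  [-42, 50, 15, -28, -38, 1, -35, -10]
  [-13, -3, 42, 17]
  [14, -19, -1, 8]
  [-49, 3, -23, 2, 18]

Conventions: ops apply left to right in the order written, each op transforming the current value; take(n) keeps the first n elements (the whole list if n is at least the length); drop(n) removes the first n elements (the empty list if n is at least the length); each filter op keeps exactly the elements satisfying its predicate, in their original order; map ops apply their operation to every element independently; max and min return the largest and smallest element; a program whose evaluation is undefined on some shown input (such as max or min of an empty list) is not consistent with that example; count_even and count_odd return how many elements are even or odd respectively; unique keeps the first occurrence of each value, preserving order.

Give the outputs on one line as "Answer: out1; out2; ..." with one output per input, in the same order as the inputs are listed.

-320; -96; -32; -736

Execution, op by op:
  [-42, 50, 15, -28, -38, 1, -35, -10] -> [-336, 400, 120, -224, -304, 8, -280, -80] -> [-336, -224, -304, -280, -80] -> [-80, -224, -280, -304, -336] -> [-320, -896, -1120, -1216, -1344] -> -320
  [-13, -3, 42, 17] -> [-104, -24, 336, 136] -> [-104, -24] -> [-24, -104] -> [-96, -416] -> -96
  [14, -19, -1, 8] -> [112, -152, -8, 64] -> [-152, -8] -> [-8, -152] -> [-32, -608] -> -32
  [-49, 3, -23, 2, 18] -> [-392, 24, -184, 16, 144] -> [-392, -184] -> [-184, -392] -> [-736, -1568] -> -736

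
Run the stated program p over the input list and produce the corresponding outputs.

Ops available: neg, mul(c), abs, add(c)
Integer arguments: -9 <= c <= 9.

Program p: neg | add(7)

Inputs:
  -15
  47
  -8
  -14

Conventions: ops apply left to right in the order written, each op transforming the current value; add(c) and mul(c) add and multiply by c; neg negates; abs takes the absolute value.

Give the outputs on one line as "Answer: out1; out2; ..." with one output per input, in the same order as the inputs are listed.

22; -40; 15; 21

Execution, op by op:
  -15 -> 15 -> 22
  47 -> -47 -> -40
  -8 -> 8 -> 15
  -14 -> 14 -> 21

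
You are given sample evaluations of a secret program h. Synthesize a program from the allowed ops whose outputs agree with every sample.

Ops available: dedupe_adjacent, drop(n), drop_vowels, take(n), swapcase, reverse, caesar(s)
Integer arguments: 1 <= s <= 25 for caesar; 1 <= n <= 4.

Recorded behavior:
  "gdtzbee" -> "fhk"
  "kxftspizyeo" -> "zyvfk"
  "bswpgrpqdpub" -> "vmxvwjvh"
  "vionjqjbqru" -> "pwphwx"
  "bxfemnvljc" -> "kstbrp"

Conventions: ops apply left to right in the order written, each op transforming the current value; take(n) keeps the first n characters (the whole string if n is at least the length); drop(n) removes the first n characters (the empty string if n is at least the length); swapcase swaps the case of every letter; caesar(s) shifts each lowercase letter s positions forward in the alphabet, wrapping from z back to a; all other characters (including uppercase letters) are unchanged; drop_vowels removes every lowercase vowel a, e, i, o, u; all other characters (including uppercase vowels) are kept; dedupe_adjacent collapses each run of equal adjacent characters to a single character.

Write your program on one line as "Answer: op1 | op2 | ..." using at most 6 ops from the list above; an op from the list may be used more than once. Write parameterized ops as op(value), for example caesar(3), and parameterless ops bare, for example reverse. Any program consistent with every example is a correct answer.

dedupe_adjacent | caesar(6) | drop(2) | drop_vowels | drop(1)

Check, running the answer program on each example:
  "gdtzbee" -> "gdtzbe" -> "mjzfhk" -> "zfhk" -> "zfhk" -> "fhk"
  "kxftspizyeo" -> "kxftspizyeo" -> "qdlzyvofeku" -> "lzyvofeku" -> "lzyvfk" -> "zyvfk"
  "bswpgrpqdpub" -> "bswpgrpqdpub" -> "hycvmxvwjvah" -> "cvmxvwjvah" -> "cvmxvwjvh" -> "vmxvwjvh"
  "vionjqjbqru" -> "vionjqjbqru" -> "boutpwphwxa" -> "utpwphwxa" -> "tpwphwx" -> "pwphwx"
  "bxfemnvljc" -> "bxfemnvljc" -> "hdlkstbrpi" -> "lkstbrpi" -> "lkstbrp" -> "kstbrp"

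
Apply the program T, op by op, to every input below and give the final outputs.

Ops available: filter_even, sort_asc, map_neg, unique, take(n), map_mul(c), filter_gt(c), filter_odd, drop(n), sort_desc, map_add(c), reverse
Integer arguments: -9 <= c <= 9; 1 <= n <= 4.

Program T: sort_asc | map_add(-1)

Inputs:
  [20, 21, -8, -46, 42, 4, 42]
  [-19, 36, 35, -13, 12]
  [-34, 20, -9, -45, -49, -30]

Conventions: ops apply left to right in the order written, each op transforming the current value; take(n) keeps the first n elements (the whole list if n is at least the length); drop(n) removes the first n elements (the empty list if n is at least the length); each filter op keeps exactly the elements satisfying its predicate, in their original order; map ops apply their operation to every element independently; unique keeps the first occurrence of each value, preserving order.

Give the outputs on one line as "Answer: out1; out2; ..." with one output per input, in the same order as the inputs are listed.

Execution, op by op:
  [20, 21, -8, -46, 42, 4, 42] -> [-46, -8, 4, 20, 21, 42, 42] -> [-47, -9, 3, 19, 20, 41, 41]
  [-19, 36, 35, -13, 12] -> [-19, -13, 12, 35, 36] -> [-20, -14, 11, 34, 35]
  [-34, 20, -9, -45, -49, -30] -> [-49, -45, -34, -30, -9, 20] -> [-50, -46, -35, -31, -10, 19]

[-47, -9, 3, 19, 20, 41, 41]; [-20, -14, 11, 34, 35]; [-50, -46, -35, -31, -10, 19]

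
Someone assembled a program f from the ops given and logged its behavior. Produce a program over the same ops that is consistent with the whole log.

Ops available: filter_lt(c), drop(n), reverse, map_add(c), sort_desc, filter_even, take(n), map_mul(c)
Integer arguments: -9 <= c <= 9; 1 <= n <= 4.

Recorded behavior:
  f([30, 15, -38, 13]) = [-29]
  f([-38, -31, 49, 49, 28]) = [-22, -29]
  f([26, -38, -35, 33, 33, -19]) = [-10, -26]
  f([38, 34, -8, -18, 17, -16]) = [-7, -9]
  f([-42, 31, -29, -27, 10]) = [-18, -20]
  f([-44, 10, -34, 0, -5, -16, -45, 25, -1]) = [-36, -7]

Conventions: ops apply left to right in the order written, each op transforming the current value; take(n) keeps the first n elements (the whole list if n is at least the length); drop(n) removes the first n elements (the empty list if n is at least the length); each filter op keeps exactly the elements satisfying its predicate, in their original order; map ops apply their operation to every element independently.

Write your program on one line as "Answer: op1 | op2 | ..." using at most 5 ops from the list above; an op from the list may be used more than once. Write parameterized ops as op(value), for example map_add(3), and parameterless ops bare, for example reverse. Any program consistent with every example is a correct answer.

reverse | filter_lt(-4) | map_add(9) | take(4) | take(2)

Check, running the answer program on each example:
  [30, 15, -38, 13] -> [13, -38, 15, 30] -> [-38] -> [-29] -> [-29] -> [-29]
  [-38, -31, 49, 49, 28] -> [28, 49, 49, -31, -38] -> [-31, -38] -> [-22, -29] -> [-22, -29] -> [-22, -29]
  [26, -38, -35, 33, 33, -19] -> [-19, 33, 33, -35, -38, 26] -> [-19, -35, -38] -> [-10, -26, -29] -> [-10, -26, -29] -> [-10, -26]
  [38, 34, -8, -18, 17, -16] -> [-16, 17, -18, -8, 34, 38] -> [-16, -18, -8] -> [-7, -9, 1] -> [-7, -9, 1] -> [-7, -9]
  [-42, 31, -29, -27, 10] -> [10, -27, -29, 31, -42] -> [-27, -29, -42] -> [-18, -20, -33] -> [-18, -20, -33] -> [-18, -20]
  [-44, 10, -34, 0, -5, -16, -45, 25, -1] -> [-1, 25, -45, -16, -5, 0, -34, 10, -44] -> [-45, -16, -5, -34, -44] -> [-36, -7, 4, -25, -35] -> [-36, -7, 4, -25] -> [-36, -7]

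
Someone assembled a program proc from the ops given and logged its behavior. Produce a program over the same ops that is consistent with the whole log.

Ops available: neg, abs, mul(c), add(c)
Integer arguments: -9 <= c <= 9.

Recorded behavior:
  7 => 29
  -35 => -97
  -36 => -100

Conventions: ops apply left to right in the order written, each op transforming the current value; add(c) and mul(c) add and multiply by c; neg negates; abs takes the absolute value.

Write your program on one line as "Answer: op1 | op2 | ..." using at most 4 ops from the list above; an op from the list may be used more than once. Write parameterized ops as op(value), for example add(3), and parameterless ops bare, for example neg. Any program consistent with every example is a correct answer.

mul(-3) | add(-8) | neg

Check, running the answer program on each example:
  7 -> -21 -> -29 -> 29
  -35 -> 105 -> 97 -> -97
  -36 -> 108 -> 100 -> -100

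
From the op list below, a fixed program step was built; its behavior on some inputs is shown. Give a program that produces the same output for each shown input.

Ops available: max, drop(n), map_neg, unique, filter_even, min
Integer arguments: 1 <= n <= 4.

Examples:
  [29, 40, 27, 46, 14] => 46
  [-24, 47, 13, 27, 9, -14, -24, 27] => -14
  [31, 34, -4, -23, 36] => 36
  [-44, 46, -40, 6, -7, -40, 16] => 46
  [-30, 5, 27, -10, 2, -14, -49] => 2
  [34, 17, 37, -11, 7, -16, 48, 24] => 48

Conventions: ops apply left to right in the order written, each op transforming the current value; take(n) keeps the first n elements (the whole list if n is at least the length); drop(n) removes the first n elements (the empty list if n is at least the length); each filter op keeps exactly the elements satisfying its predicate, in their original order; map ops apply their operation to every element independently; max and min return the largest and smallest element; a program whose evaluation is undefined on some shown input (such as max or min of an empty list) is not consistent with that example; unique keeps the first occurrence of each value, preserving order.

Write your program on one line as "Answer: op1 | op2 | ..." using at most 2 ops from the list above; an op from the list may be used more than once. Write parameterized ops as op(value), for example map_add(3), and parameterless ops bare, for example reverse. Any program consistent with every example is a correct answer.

filter_even | max

Check, running the answer program on each example:
  [29, 40, 27, 46, 14] -> [40, 46, 14] -> 46
  [-24, 47, 13, 27, 9, -14, -24, 27] -> [-24, -14, -24] -> -14
  [31, 34, -4, -23, 36] -> [34, -4, 36] -> 36
  [-44, 46, -40, 6, -7, -40, 16] -> [-44, 46, -40, 6, -40, 16] -> 46
  [-30, 5, 27, -10, 2, -14, -49] -> [-30, -10, 2, -14] -> 2
  [34, 17, 37, -11, 7, -16, 48, 24] -> [34, -16, 48, 24] -> 48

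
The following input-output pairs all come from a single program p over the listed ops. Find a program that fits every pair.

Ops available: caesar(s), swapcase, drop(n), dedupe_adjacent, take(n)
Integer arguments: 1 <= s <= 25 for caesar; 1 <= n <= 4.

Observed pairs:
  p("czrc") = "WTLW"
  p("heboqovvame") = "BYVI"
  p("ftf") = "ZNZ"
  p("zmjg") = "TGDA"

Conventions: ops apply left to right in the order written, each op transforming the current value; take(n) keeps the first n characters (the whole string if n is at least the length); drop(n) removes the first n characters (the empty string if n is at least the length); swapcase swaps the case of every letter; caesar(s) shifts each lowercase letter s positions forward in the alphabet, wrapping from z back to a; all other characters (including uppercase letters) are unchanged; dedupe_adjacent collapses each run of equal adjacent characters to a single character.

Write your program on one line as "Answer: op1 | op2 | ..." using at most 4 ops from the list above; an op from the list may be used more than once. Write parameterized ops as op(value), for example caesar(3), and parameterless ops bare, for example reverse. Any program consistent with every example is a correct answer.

dedupe_adjacent | caesar(20) | swapcase | take(4)

Check, running the answer program on each example:
  "czrc" -> "czrc" -> "wtlw" -> "WTLW" -> "WTLW"
  "heboqovvame" -> "heboqovame" -> "byvikipugy" -> "BYVIKIPUGY" -> "BYVI"
  "ftf" -> "ftf" -> "znz" -> "ZNZ" -> "ZNZ"
  "zmjg" -> "zmjg" -> "tgda" -> "TGDA" -> "TGDA"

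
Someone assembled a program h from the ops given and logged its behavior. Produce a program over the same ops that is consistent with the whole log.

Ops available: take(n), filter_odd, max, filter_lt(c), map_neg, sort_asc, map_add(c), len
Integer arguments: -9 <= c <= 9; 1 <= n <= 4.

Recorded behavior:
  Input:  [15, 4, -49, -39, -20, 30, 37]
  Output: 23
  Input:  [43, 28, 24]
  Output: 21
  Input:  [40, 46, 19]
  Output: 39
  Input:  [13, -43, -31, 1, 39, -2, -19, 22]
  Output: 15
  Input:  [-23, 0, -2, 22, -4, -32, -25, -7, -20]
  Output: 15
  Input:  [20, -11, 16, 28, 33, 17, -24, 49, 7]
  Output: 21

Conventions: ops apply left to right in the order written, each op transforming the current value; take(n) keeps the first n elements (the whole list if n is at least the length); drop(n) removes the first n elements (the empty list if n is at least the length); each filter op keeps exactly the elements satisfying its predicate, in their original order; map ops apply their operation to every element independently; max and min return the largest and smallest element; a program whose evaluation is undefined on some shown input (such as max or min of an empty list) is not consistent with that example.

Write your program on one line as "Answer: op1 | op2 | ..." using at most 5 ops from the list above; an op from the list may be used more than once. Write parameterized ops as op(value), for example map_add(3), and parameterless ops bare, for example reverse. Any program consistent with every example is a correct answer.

sort_asc | map_add(-7) | filter_odd | max

Check, running the answer program on each example:
  [15, 4, -49, -39, -20, 30, 37] -> [-49, -39, -20, 4, 15, 30, 37] -> [-56, -46, -27, -3, 8, 23, 30] -> [-27, -3, 23] -> 23
  [43, 28, 24] -> [24, 28, 43] -> [17, 21, 36] -> [17, 21] -> 21
  [40, 46, 19] -> [19, 40, 46] -> [12, 33, 39] -> [33, 39] -> 39
  [13, -43, -31, 1, 39, -2, -19, 22] -> [-43, -31, -19, -2, 1, 13, 22, 39] -> [-50, -38, -26, -9, -6, 6, 15, 32] -> [-9, 15] -> 15
  [-23, 0, -2, 22, -4, -32, -25, -7, -20] -> [-32, -25, -23, -20, -7, -4, -2, 0, 22] -> [-39, -32, -30, -27, -14, -11, -9, -7, 15] -> [-39, -27, -11, -9, -7, 15] -> 15
  [20, -11, 16, 28, 33, 17, -24, 49, 7] -> [-24, -11, 7, 16, 17, 20, 28, 33, 49] -> [-31, -18, 0, 9, 10, 13, 21, 26, 42] -> [-31, 9, 13, 21] -> 21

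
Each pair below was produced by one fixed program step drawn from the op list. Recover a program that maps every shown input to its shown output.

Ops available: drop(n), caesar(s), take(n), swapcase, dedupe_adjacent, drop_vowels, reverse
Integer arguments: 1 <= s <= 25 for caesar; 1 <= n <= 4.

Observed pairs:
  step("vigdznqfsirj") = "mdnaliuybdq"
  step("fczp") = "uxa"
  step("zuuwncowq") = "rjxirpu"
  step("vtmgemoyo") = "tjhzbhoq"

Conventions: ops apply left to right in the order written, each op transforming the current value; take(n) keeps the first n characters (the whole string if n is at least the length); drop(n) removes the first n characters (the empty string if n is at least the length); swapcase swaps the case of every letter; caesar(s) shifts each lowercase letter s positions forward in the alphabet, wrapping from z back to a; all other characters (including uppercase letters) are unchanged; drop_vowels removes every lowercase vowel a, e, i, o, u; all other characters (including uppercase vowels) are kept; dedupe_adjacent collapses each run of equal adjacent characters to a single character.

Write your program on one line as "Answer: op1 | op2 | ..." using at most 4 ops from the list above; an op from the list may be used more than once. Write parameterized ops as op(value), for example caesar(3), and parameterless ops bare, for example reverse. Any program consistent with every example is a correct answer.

reverse | caesar(21) | drop(1) | dedupe_adjacent

Check, running the answer program on each example:
  "vigdznqfsirj" -> "jrisfqnzdgiv" -> "emdnaliuybdq" -> "mdnaliuybdq" -> "mdnaliuybdq"
  "fczp" -> "pzcf" -> "kuxa" -> "uxa" -> "uxa"
  "zuuwncowq" -> "qwocnwuuz" -> "lrjxirppu" -> "rjxirppu" -> "rjxirpu"
  "vtmgemoyo" -> "oyomegmtv" -> "jtjhzbhoq" -> "tjhzbhoq" -> "tjhzbhoq"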